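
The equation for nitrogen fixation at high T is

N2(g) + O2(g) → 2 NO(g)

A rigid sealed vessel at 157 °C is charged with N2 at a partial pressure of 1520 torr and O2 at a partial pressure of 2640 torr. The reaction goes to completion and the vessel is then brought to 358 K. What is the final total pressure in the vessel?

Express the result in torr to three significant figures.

3460 torr

With V and T fixed, P_i ∝ n_i, so the mole ratios apply directly to partial pressures at 157 °C.
P(O2) required for 1520 torr of N2 = (1/1) × 1520 = 1520 torr; available 2640 torr, so N2 is limiting.
P(O2) remaining = 2640 − (1/1) × 1520 = 1120 torr
P(gaseous products) = (2)/1 × 1520 = 3040 torr
P_total at 157 °C = 1120 + 3040 = 4160 torr
Scaling to 358 K: P = 4160 × 358/430.15 = 3462 torr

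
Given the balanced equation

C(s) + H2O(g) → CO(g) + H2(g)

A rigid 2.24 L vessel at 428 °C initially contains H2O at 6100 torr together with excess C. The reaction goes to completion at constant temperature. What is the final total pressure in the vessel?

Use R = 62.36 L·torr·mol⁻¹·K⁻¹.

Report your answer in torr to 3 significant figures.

12200 torr

Since T and V are fixed, P_final/P_initial = n_final/n_initial = 2/1.
P_final = (2/1) × 6100 = 12200 torr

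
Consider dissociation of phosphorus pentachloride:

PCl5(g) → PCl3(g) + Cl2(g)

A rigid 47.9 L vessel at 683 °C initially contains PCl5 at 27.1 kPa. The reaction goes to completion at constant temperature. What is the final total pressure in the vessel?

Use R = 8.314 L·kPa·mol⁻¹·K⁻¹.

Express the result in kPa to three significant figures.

54.2 kPa

Rigid vessel, constant T ⇒ P scales with total gas moles (1 → 2).
P_final = (2/1) × 27.1 = 54.20 kPa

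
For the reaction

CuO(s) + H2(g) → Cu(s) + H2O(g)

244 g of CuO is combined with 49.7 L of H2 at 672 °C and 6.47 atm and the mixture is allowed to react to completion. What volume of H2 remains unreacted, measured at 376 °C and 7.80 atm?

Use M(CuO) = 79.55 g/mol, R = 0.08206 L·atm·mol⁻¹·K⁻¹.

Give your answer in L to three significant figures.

7.37 L

n(CuO) = 244 / 79.55 = 3.067 mol
n(H2) = PV/RT = (6.47 × 49.7) / (0.08206 × 945.15) = 4.146 mol
For 3.067 mol CuO, stoichiometry requires (1/1) × 3.067 = 3.067 mol H2; 4.146 mol is available, so CuO is limiting.
n(H2) consumed = (1/1) × 3.067 = 3.067 mol; remaining = 4.146 − 3.067 = 1.079 mol
V(H2) = nRT/P = 1.079 × 0.08206 × 649.15 / 7.80 = 7.369 L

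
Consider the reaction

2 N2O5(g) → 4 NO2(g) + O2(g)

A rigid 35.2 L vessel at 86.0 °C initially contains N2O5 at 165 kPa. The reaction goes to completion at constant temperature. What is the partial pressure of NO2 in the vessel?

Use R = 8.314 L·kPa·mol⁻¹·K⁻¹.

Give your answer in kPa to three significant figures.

n(N2O5)₀ = PV/RT = (165 × 35.2) / (8.314 × 359.15) = 1.945 mol
n(NO2) = (4/2) × 1.945 = 3.890 mol
P(NO2) = nRT/V = 3.890 × 8.314 × 359.15 / 35.2 = 330.0 kPa

330 kPa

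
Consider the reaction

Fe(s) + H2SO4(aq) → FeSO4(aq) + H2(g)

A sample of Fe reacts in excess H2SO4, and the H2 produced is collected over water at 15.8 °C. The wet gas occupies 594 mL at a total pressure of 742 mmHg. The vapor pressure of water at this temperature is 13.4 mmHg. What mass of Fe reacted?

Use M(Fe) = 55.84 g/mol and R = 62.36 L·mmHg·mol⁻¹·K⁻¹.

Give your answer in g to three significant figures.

1.34 g

P(H2) = 742 − 13.4 = 728.6 mmHg
n(H2) = PV/RT = (728.6 × 0.5940) / (62.36 × 288.95) = 0.02402 mol
n(Fe) = (1/1) × 0.02402 = 0.02402 mol
m(Fe) = 0.02402 × 55.84 = 1.341 g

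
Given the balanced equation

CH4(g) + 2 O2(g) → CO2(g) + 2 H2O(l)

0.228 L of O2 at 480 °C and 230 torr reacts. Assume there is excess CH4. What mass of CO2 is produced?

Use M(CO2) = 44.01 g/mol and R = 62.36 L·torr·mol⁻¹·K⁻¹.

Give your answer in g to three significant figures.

n(O2) = PV/RT = (230 × 0.228) / (62.36 × 753.15) = 0.001117 mol
n(CO2) = (1/2) × 0.001117 = 0.0005585 mol
m(CO2) = 0.0005585 × 44.01 = 0.02458 g

0.0246 g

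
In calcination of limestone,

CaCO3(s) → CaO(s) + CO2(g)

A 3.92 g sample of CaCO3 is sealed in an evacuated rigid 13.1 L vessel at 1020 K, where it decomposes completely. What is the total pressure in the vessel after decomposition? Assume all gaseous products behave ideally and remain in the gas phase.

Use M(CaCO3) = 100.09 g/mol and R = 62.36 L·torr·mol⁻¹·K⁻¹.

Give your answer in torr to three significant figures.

190 torr

n(CaCO3) = 3.92 / 100.09 = 0.03916 mol
n(gas produced) = (1/1) × 0.03916 = 0.03916 mol
P = nRT/V = 0.03916 × 62.36 × 1020 / 13.1 = 190.1 torr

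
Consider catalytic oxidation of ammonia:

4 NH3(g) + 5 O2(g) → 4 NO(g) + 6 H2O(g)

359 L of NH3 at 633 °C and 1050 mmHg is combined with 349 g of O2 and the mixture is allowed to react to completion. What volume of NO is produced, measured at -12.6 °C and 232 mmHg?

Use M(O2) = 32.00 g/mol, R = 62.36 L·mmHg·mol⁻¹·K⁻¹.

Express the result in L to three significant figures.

467 L

n(NH3) = PV/RT = (1050 × 359) / (62.36 × 906.15) = 6.671 mol
n(O2) = 349 / 32.00 = 10.91 mol
For 6.671 mol NH3, stoichiometry requires (5/4) × 6.671 = 8.339 mol O2; 10.91 mol is available, so NH3 is limiting.
n(NO) = (4/4) × 6.671 = 6.671 mol
V(NO) = nRT/P = 6.671 × 62.36 × 260.55 / 232 = 467.2 L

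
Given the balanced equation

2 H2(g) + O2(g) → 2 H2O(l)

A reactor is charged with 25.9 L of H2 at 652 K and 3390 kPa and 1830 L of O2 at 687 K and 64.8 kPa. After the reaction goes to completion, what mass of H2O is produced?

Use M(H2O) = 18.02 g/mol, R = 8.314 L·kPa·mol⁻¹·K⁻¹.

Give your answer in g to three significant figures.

n(H2) = PV/RT = (3390 × 25.9) / (8.314 × 652) = 16.20 mol
n(O2) = PV/RT = (64.8 × 1830) / (8.314 × 687) = 20.76 mol
For 16.20 mol H2, stoichiometry requires (1/2) × 16.20 = 8.100 mol O2; 20.76 mol is available, so H2 is limiting.
n(H2O) = (2/2) × 16.20 = 16.20 mol
m(H2O) = 16.20 × 18.02 = 291.9 g

292 g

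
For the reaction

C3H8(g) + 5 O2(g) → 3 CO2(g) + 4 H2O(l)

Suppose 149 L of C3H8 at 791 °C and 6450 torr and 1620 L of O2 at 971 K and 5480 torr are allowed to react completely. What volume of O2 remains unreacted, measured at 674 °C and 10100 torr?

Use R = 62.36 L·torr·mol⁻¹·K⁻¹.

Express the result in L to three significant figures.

n(C3H8) = PV/RT = (6450 × 149) / (62.36 × 1064.15) = 14.48 mol
n(O2) = PV/RT = (5480 × 1620) / (62.36 × 971) = 146.6 mol
For 14.48 mol C3H8, stoichiometry requires (5/1) × 14.48 = 72.40 mol O2; 146.6 mol is available, so C3H8 is limiting.
n(O2) consumed = (5/1) × 14.48 = 72.40 mol; remaining = 146.6 − 72.40 = 74.20 mol
V(O2) = nRT/P = 74.20 × 62.36 × 947.15 / 10100 = 433.9 L

434 L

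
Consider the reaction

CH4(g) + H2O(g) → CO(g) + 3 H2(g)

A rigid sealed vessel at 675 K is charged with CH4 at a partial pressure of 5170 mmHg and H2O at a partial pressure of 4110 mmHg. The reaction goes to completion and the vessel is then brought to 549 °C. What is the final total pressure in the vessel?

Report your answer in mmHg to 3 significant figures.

Because the vessel is rigid and T is held at 675 K, work the stoichiometry in partial pressures (P_i = n_iRT/V).
P(H2O) required for 5170 mmHg of CH4 = (1/1) × 5170 = 5170 mmHg; available 4110 mmHg, so H2O is limiting.
P(CH4) remaining = 5170 − (1/1) × 4110 = 1060 mmHg
P(gaseous products) = (1+3)/1 × 4110 = 16440 mmHg
P_total at 675 K = 1060 + 16440 = 17500 mmHg
Scaling to 549 °C: P = 17500 × 822.15/675 = 21320 mmHg

21300 mmHg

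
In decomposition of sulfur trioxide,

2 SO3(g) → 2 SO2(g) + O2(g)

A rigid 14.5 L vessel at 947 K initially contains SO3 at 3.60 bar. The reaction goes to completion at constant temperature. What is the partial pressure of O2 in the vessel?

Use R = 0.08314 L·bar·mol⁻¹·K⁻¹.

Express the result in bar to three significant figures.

n(SO3)₀ = PV/RT = (3.60 × 14.5) / (0.08314 × 947) = 0.6630 mol
n(O2) = (1/2) × 0.6630 = 0.3315 mol
P(O2) = nRT/V = 0.3315 × 0.08314 × 947 / 14.5 = 1.800 bar

1.80 bar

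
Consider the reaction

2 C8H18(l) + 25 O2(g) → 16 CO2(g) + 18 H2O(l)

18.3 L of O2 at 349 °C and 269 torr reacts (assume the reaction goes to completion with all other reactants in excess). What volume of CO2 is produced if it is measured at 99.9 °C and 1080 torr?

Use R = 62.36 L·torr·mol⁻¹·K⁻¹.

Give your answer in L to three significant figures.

n(O2) = PV/RT = (269 × 18.3) / (62.36 × 622.15) = 0.1269 mol
n(CO2) = (16/25) × 0.1269 = 0.08122 mol
V = nRT/P = 0.08122 × 62.36 × 373.05 / 1080 = 1.749 L

1.75 L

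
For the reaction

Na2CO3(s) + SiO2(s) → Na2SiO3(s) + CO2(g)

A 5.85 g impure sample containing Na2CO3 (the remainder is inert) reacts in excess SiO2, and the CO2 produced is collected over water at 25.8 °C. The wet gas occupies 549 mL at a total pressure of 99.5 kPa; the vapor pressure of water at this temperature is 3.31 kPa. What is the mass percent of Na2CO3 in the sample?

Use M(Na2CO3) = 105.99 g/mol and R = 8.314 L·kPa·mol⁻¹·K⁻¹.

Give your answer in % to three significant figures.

P(CO2) = 99.5 − 3.31 = 96.19 kPa
n(CO2) = PV/RT = (96.19 × 0.5490) / (8.314 × 298.95) = 0.02125 mol
n(Na2CO3) = (1/1) × 0.02125 = 0.02125 mol
m(Na2CO3) = 0.02125 × 105.99 = 2.252 g
%Na2CO3 = 2.252 / 5.85 × 100 = 38.50%

38.5 %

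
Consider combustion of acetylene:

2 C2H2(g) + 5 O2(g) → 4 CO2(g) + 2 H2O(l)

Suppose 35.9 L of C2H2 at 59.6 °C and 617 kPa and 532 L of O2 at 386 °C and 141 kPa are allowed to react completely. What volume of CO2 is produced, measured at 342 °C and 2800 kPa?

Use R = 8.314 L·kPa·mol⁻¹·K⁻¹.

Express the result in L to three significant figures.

n(C2H2) = PV/RT = (617 × 35.9) / (8.314 × 332.75) = 8.007 mol
n(O2) = PV/RT = (141 × 532) / (8.314 × 659.15) = 13.69 mol
For 8.007 mol C2H2, stoichiometry requires (5/2) × 8.007 = 20.02 mol O2; 13.69 mol is available, so O2 is limiting.
n(CO2) = (4/5) × 13.69 = 10.95 mol
V(CO2) = nRT/P = 10.95 × 8.314 × 615.15 / 2800 = 20.00 L

20.0 L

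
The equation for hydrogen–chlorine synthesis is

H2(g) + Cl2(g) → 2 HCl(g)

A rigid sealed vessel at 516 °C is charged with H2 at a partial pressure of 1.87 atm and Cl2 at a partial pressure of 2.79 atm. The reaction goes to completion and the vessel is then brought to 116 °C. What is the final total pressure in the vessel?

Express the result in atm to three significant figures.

2.30 atm

Because the vessel is rigid and T is held at 516 °C, work the stoichiometry in partial pressures (P_i = n_iRT/V).
P(Cl2) required for 1.87 atm of H2 = (1/1) × 1.87 = 1.870 atm; available 2.79 atm, so H2 is limiting.
P(Cl2) remaining = 2.79 − (1/1) × 1.87 = 0.9200 atm
P(gaseous products) = (2)/1 × 1.87 = 3.740 atm
P_total at 516 °C = 0.9200 + 3.740 = 4.660 atm
Scaling to 116 °C: P = 4.660 × 389.15/789.15 = 2.298 atm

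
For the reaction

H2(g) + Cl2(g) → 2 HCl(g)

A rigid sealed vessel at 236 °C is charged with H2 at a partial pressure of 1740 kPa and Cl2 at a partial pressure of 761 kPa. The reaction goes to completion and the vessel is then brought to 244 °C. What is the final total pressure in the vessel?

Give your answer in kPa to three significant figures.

Because the vessel is rigid and T is held at 236 °C, work the stoichiometry in partial pressures (P_i = n_iRT/V).
P(Cl2) required for 1740 kPa of H2 = (1/1) × 1740 = 1740 kPa; available 761 kPa, so Cl2 is limiting.
P(H2) remaining = 1740 − (1/1) × 761 = 979.0 kPa
P(gaseous products) = (2)/1 × 761 = 1522 kPa
P_total at 236 °C = 979.0 + 1522 = 2501 kPa
Scaling to 244 °C: P = 2501 × 517.15/509.15 = 2540 kPa

2540 kPa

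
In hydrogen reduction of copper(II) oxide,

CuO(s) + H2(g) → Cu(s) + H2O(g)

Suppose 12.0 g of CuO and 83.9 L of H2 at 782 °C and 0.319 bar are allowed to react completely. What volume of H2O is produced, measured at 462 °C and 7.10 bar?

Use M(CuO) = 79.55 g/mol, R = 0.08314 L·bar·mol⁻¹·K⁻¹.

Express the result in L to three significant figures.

n(CuO) = 12.0 / 79.55 = 0.1508 mol
n(H2) = PV/RT = (0.319 × 83.9) / (0.08314 × 1055.15) = 0.3051 mol
For 0.1508 mol CuO, stoichiometry requires (1/1) × 0.1508 = 0.1508 mol H2; 0.3051 mol is available, so CuO is limiting.
n(H2O) = (1/1) × 0.1508 = 0.1508 mol
V(H2O) = nRT/P = 0.1508 × 0.08314 × 735.15 / 7.10 = 1.298 L

1.30 L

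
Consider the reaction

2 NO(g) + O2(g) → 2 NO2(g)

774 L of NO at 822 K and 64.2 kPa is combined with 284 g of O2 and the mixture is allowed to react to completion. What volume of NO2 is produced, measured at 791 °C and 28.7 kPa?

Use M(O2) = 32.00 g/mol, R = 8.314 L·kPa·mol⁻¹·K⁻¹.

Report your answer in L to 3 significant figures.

2240 L

n(NO) = PV/RT = (64.2 × 774) / (8.314 × 822) = 7.271 mol
n(O2) = 284 / 32.00 = 8.875 mol
For 7.271 mol NO, stoichiometry requires (1/2) × 7.271 = 3.635 mol O2; 8.875 mol is available, so NO is limiting.
n(NO2) = (2/2) × 7.271 = 7.271 mol
V(NO2) = nRT/P = 7.271 × 8.314 × 1064.15 / 28.7 = 2241 L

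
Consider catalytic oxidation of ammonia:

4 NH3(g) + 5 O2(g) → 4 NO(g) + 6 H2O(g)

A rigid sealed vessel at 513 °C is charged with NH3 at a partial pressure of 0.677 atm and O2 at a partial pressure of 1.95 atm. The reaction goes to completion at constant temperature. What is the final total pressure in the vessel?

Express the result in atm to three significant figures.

With V and T fixed, P_i ∝ n_i, so the mole ratios apply directly to partial pressures at 513 °C.
P(O2) required for 0.677 atm of NH3 = (5/4) × 0.677 = 0.8463 atm; available 1.95 atm, so NH3 is limiting.
P(O2) remaining = 1.95 − (5/4) × 0.677 = 1.104 atm
P(gaseous products) = (4+6)/4 × 0.677 = 1.693 atm
P_total at 513 °C = 1.104 + 1.693 = 2.797 atm

2.80 atm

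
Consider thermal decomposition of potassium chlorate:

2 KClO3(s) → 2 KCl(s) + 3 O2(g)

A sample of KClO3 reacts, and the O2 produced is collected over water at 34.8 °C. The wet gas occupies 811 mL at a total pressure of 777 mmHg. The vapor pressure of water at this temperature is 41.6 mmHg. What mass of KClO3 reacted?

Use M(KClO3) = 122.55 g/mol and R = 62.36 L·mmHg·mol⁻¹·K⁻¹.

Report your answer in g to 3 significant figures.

P(O2) = 777 − 41.6 = 735.4 mmHg
n(O2) = PV/RT = (735.4 × 0.8110) / (62.36 × 307.95) = 0.03106 mol
n(KClO3) = (2/3) × 0.03106 = 0.02071 mol
m(KClO3) = 0.02071 × 122.55 = 2.538 g

2.54 g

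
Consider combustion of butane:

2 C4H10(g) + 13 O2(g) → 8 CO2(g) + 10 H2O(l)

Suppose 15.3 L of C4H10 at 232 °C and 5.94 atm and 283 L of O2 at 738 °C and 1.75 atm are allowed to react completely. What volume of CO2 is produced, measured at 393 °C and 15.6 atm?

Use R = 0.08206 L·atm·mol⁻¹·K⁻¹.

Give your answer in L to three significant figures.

n(C4H10) = PV/RT = (5.94 × 15.3) / (0.08206 × 505.15) = 2.192 mol
n(O2) = PV/RT = (1.75 × 283) / (0.08206 × 1011.15) = 5.969 mol
For 2.192 mol C4H10, stoichiometry requires (13/2) × 2.192 = 14.25 mol O2; 5.969 mol is available, so O2 is limiting.
n(CO2) = (8/13) × 5.969 = 3.673 mol
V(CO2) = nRT/P = 3.673 × 0.08206 × 666.15 / 15.6 = 12.87 L

12.9 L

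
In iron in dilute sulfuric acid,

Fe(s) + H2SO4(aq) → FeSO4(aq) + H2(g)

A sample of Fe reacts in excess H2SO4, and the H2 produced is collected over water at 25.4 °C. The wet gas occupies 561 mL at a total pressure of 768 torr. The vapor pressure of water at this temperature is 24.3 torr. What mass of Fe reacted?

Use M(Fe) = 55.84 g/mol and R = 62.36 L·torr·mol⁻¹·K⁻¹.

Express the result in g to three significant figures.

P(H2) = 768 − 24.3 = 743.7 torr
n(H2) = PV/RT = (743.7 × 0.5610) / (62.36 × 298.55) = 0.02241 mol
n(Fe) = (1/1) × 0.02241 = 0.02241 mol
m(Fe) = 0.02241 × 55.84 = 1.251 g

1.25 g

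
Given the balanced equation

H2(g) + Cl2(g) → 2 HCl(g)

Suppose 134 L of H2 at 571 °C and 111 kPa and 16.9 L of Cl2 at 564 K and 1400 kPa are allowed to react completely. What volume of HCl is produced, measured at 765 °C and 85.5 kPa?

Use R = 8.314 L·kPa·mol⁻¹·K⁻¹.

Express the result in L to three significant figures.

n(H2) = PV/RT = (111 × 134) / (8.314 × 844.15) = 2.119 mol
n(Cl2) = PV/RT = (1400 × 16.9) / (8.314 × 564) = 5.046 mol
For 2.119 mol H2, stoichiometry requires (1/1) × 2.119 = 2.119 mol Cl2; 5.046 mol is available, so H2 is limiting.
n(HCl) = (2/1) × 2.119 = 4.238 mol
V(HCl) = nRT/P = 4.238 × 8.314 × 1038.15 / 85.5 = 427.8 L

428 L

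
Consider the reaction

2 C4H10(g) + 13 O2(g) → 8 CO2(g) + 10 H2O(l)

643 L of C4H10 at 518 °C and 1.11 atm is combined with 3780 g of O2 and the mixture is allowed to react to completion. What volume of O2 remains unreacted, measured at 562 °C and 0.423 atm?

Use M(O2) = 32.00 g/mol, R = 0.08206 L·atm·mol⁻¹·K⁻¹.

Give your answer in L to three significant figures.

n(C4H10) = PV/RT = (1.11 × 643) / (0.08206 × 791.15) = 10.99 mol
n(O2) = 3780 / 32.00 = 118.1 mol
For 10.99 mol C4H10, stoichiometry requires (13/2) × 10.99 = 71.44 mol O2; 118.1 mol is available, so C4H10 is limiting.
n(O2) consumed = (13/2) × 10.99 = 71.44 mol; remaining = 118.1 − 71.44 = 46.66 mol
V(O2) = nRT/P = 46.66 × 0.08206 × 835.15 / 0.423 = 7560 L

7560 L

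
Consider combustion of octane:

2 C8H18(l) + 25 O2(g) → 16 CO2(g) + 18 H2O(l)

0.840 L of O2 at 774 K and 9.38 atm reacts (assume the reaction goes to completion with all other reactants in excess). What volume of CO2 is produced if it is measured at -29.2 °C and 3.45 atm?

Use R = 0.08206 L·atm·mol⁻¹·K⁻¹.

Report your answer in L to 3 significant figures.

n(O2) = PV/RT = (9.38 × 0.840) / (0.08206 × 774) = 0.1241 mol
n(CO2) = (16/25) × 0.1241 = 0.07942 mol
V = nRT/P = 0.07942 × 0.08206 × 243.95 / 3.45 = 0.4608 L

0.461 L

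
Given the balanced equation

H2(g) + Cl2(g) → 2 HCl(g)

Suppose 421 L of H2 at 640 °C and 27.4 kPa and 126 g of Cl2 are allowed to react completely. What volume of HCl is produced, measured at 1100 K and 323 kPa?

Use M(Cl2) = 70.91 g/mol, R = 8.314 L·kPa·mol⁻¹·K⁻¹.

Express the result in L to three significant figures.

86.0 L

n(H2) = PV/RT = (27.4 × 421) / (8.314 × 913.15) = 1.519 mol
n(Cl2) = 126 / 70.91 = 1.777 mol
For 1.519 mol H2, stoichiometry requires (1/1) × 1.519 = 1.519 mol Cl2; 1.777 mol is available, so H2 is limiting.
n(HCl) = (2/1) × 1.519 = 3.038 mol
V(HCl) = nRT/P = 3.038 × 8.314 × 1100 / 323 = 86.02 L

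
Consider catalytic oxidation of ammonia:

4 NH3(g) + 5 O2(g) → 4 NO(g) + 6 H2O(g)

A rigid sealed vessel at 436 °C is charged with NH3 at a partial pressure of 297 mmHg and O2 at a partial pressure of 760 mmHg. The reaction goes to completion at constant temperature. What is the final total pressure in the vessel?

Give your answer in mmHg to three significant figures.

Because the vessel is rigid and T is held at 436 °C, work the stoichiometry in partial pressures (P_i = n_iRT/V).
P(O2) required for 297 mmHg of NH3 = (5/4) × 297 = 371.2 mmHg; available 760 mmHg, so NH3 is limiting.
P(O2) remaining = 760 − (5/4) × 297 = 388.8 mmHg
P(gaseous products) = (4+6)/4 × 297 = 742.5 mmHg
P_total at 436 °C = 388.8 + 742.5 = 1131 mmHg

1130 mmHg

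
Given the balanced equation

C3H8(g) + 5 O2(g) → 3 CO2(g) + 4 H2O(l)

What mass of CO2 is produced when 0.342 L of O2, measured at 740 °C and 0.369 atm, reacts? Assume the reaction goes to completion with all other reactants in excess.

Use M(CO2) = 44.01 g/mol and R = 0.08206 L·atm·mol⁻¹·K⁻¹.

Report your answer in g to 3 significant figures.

n(O2) = PV/RT = (0.369 × 0.342) / (0.08206 × 1013.15) = 0.001518 mol
n(CO2) = (3/5) × 0.001518 = 0.0009108 mol
m(CO2) = 0.0009108 × 44.01 = 0.04008 g

0.0401 g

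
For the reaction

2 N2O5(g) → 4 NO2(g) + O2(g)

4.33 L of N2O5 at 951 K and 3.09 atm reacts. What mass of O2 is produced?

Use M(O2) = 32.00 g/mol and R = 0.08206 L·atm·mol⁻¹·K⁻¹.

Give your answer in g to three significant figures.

n(N2O5) = PV/RT = (3.09 × 4.33) / (0.08206 × 951) = 0.1714 mol
n(O2) = (1/2) × 0.1714 = 0.08570 mol
m(O2) = 0.08570 × 32.00 = 2.742 g

2.74 g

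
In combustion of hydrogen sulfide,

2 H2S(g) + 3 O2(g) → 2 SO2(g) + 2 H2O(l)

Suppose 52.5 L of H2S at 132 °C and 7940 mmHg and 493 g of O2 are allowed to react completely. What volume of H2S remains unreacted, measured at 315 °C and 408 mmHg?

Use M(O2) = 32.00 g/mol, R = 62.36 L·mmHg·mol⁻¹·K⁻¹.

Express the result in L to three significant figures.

560 L

n(H2S) = PV/RT = (7940 × 52.5) / (62.36 × 405.15) = 16.50 mol
n(O2) = 493 / 32.00 = 15.41 mol
For 16.50 mol H2S, stoichiometry requires (3/2) × 16.50 = 24.75 mol O2; 15.41 mol is available, so O2 is limiting.
n(H2S) consumed = (2/3) × 15.41 = 10.27 mol; remaining = 16.50 − 10.27 = 6.230 mol
V(H2S) = nRT/P = 6.230 × 62.36 × 588.15 / 408 = 560.0 L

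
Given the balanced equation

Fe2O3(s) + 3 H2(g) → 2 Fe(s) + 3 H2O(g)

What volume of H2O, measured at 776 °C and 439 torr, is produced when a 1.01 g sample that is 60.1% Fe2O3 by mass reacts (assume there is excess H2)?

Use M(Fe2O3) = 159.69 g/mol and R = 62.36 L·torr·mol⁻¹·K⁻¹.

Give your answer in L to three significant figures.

1.70 L

mass of Fe2O3 = 1.01 × 60.1/100 = 0.6070 g
n(Fe2O3) = 0.6070 / 159.69 = 0.003801 mol
n(H2O) = (3/1) × 0.003801 = 0.01140 mol
V = nRT/P = 0.01140 × 62.36 × 1049.15 / 439 = 1.699 L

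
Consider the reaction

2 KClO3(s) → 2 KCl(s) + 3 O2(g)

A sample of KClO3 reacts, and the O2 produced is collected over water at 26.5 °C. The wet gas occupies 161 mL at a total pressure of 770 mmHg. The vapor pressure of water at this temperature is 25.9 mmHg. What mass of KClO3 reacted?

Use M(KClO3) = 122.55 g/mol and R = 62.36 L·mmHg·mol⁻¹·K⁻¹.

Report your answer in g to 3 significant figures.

P(O2) = 770 − 25.9 = 744.1 mmHg
n(O2) = PV/RT = (744.1 × 0.1610) / (62.36 × 299.65) = 0.006411 mol
n(KClO3) = (2/3) × 0.006411 = 0.004274 mol
m(KClO3) = 0.004274 × 122.55 = 0.5238 g

0.524 g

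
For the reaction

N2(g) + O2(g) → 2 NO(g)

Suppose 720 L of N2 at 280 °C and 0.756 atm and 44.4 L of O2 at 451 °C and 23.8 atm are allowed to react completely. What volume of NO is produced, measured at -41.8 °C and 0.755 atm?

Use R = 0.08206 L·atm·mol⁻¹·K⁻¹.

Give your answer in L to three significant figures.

603 L

n(N2) = PV/RT = (0.756 × 720) / (0.08206 × 553.15) = 11.99 mol
n(O2) = PV/RT = (23.8 × 44.4) / (0.08206 × 724.15) = 17.78 mol
For 11.99 mol N2, stoichiometry requires (1/1) × 11.99 = 11.99 mol O2; 17.78 mol is available, so N2 is limiting.
n(NO) = (2/1) × 11.99 = 23.98 mol
V(NO) = nRT/P = 23.98 × 0.08206 × 231.35 / 0.755 = 603.0 L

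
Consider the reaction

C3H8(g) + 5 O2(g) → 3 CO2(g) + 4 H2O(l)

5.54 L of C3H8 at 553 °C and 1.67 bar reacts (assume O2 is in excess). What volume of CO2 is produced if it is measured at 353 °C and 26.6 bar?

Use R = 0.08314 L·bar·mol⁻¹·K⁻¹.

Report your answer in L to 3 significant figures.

0.791 L

n(C3H8) = PV/RT = (1.67 × 5.54) / (0.08314 × 826.15) = 0.1347 mol
n(CO2) = (3/1) × 0.1347 = 0.4041 mol
V = nRT/P = 0.4041 × 0.08314 × 626.15 / 26.6 = 0.7909 L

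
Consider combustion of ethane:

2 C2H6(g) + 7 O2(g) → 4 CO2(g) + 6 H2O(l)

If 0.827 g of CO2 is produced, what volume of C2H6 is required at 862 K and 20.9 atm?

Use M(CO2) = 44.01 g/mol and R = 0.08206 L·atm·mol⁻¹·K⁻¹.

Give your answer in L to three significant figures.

0.0318 L

n(CO2) = 0.8270 / 44.01 = 0.01879 mol
n(C2H6) = (2/4) × 0.01879 = 0.009395 mol
V = nRT/P = 0.009395 × 0.08206 × 862 / 20.9 = 0.03180 L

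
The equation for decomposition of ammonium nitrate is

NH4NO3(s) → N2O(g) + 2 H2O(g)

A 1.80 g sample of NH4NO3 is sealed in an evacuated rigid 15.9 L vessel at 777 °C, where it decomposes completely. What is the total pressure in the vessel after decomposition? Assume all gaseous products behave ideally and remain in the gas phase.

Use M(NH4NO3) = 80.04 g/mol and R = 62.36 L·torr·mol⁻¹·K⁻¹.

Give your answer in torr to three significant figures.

n(NH4NO3) = 1.80 / 80.04 = 0.02249 mol
n(gas produced) = (3/1) × 0.02249 = 0.06747 mol
P = nRT/V = 0.06747 × 62.36 × 1050.15 / 15.9 = 277.9 torr

278 torr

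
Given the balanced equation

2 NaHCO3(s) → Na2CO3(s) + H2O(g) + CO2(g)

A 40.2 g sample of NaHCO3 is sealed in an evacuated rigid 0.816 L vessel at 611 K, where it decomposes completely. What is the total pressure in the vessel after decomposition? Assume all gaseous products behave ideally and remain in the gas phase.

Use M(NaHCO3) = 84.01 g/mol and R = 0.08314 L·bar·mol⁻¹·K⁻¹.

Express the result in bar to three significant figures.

29.8 bar

n(NaHCO3) = 40.2 / 84.01 = 0.4785 mol
n(gas produced) = (2/2) × 0.4785 = 0.4785 mol
P = nRT/V = 0.4785 × 0.08314 × 611 / 0.816 = 29.79 bar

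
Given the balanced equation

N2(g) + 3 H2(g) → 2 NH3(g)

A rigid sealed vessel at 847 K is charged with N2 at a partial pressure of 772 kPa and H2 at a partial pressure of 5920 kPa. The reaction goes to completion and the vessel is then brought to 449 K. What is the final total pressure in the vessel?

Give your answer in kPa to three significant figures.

At constant V, partial pressures at 847 K are proportional to moles, so apply stoichiometry directly to pressures.
P(H2) required for 772 kPa of N2 = (3/1) × 772 = 2316 kPa; available 5920 kPa, so N2 is limiting.
P(H2) remaining = 5920 − (3/1) × 772 = 3604 kPa
P(gaseous products) = (2)/1 × 772 = 1544 kPa
P_total at 847 K = 3604 + 1544 = 5148 kPa
Scaling to 449 K: P = 5148 × 449/847 = 2729 kPa

2730 kPa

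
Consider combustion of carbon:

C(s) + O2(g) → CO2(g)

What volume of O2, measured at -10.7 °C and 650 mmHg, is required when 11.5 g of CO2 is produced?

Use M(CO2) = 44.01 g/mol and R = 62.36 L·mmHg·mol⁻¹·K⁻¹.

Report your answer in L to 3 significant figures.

n(CO2) = 11.50 / 44.01 = 0.2613 mol
n(O2) = (1/1) × 0.2613 = 0.2613 mol
V = nRT/P = 0.2613 × 62.36 × 262.45 / 650 = 6.579 L

6.58 L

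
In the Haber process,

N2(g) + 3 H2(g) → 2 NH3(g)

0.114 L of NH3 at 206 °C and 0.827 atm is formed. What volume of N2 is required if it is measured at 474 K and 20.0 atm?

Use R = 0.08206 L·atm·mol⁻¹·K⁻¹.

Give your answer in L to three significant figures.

n(NH3) = PV/RT = (0.827 × 0.114) / (0.08206 × 479.15) = 0.002398 mol
n(N2) = (1/2) × 0.002398 = 0.001199 mol
V = nRT/P = 0.001199 × 0.08206 × 474 / 20.0 = 0.002332 L

0.00233 L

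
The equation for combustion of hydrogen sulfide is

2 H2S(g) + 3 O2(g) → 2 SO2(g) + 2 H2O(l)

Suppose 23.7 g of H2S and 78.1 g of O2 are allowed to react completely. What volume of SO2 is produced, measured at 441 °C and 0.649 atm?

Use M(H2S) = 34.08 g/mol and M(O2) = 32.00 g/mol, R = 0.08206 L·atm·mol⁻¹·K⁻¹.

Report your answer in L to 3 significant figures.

62.8 L

n(H2S) = 23.7 / 34.08 = 0.6954 mol
n(O2) = 78.1 / 32.00 = 2.441 mol
For 0.6954 mol H2S, stoichiometry requires (3/2) × 0.6954 = 1.043 mol O2; 2.441 mol is available, so H2S is limiting.
n(SO2) = (2/2) × 0.6954 = 0.6954 mol
V(SO2) = nRT/P = 0.6954 × 0.08206 × 714.15 / 0.649 = 62.79 L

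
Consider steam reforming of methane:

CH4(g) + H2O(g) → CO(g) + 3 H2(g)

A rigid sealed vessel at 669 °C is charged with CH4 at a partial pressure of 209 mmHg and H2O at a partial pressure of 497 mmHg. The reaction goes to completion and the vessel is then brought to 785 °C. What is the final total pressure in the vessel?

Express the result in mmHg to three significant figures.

1260 mmHg

At constant V, partial pressures at 669 °C are proportional to moles, so apply stoichiometry directly to pressures.
P(H2O) required for 209 mmHg of CH4 = (1/1) × 209 = 209.0 mmHg; available 497 mmHg, so CH4 is limiting.
P(H2O) remaining = 497 − (1/1) × 209 = 288.0 mmHg
P(gaseous products) = (1+3)/1 × 209 = 836.0 mmHg
P_total at 669 °C = 288.0 + 836.0 = 1124 mmHg
Scaling to 785 °C: P = 1124 × 1058.15/942.15 = 1262 mmHg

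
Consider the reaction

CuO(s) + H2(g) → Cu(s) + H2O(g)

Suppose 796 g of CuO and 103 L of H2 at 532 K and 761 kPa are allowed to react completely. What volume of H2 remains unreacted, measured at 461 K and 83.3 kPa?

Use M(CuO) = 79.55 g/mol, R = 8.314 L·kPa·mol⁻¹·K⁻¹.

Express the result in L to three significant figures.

355 L

n(CuO) = 796 / 79.55 = 10.01 mol
n(H2) = PV/RT = (761 × 103) / (8.314 × 532) = 17.72 mol
For 10.01 mol CuO, stoichiometry requires (1/1) × 10.01 = 10.01 mol H2; 17.72 mol is available, so CuO is limiting.
n(H2) consumed = (1/1) × 10.01 = 10.01 mol; remaining = 17.72 − 10.01 = 7.710 mol
V(H2) = nRT/P = 7.710 × 8.314 × 461 / 83.3 = 354.7 L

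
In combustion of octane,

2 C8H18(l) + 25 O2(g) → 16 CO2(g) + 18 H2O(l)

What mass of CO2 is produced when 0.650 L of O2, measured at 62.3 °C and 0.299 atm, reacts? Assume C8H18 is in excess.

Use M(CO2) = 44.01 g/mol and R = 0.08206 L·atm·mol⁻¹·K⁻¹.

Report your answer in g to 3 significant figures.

n(O2) = PV/RT = (0.299 × 0.650) / (0.08206 × 335.45) = 0.007060 mol
n(CO2) = (16/25) × 0.007060 = 0.004518 mol
m(CO2) = 0.004518 × 44.01 = 0.1988 g

0.199 g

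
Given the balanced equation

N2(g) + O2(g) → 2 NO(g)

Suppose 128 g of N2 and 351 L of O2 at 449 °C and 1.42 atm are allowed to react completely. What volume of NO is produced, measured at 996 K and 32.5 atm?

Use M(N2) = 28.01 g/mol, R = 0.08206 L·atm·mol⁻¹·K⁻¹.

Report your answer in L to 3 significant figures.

n(N2) = 128 / 28.01 = 4.570 mol
n(O2) = PV/RT = (1.42 × 351) / (0.08206 × 722.15) = 8.411 mol
For 4.570 mol N2, stoichiometry requires (1/1) × 4.570 = 4.570 mol O2; 8.411 mol is available, so N2 is limiting.
n(NO) = (2/1) × 4.570 = 9.140 mol
V(NO) = nRT/P = 9.140 × 0.08206 × 996 / 32.5 = 22.99 L

23.0 L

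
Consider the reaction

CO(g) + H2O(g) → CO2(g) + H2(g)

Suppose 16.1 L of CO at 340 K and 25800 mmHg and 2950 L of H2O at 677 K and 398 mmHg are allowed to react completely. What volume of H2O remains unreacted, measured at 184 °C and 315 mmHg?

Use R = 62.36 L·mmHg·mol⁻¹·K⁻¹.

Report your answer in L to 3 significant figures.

744 L

n(CO) = PV/RT = (25800 × 16.1) / (62.36 × 340) = 19.59 mol
n(H2O) = PV/RT = (398 × 2950) / (62.36 × 677) = 27.81 mol
For 19.59 mol CO, stoichiometry requires (1/1) × 19.59 = 19.59 mol H2O; 27.81 mol is available, so CO is limiting.
n(H2O) consumed = (1/1) × 19.59 = 19.59 mol; remaining = 27.81 − 19.59 = 8.220 mol
V(H2O) = nRT/P = 8.220 × 62.36 × 457.15 / 315 = 743.9 L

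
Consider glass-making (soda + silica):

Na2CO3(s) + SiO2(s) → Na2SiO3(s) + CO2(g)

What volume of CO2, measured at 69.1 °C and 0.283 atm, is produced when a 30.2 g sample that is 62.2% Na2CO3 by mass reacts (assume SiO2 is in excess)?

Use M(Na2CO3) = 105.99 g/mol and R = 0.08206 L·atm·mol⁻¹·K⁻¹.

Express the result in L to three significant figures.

17.6 L

mass of Na2CO3 = 30.2 × 62.2/100 = 18.78 g
n(Na2CO3) = 18.78 / 105.99 = 0.1772 mol
n(CO2) = (1/1) × 0.1772 = 0.1772 mol
V = nRT/P = 0.1772 × 0.08206 × 342.25 / 0.283 = 17.59 L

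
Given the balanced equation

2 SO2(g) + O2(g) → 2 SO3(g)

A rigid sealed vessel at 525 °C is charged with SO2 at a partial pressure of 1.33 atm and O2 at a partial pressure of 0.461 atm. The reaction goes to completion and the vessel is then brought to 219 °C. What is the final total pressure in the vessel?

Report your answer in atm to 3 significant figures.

With V and T fixed, P_i ∝ n_i, so the mole ratios apply directly to partial pressures at 525 °C.
P(O2) required for 1.33 atm of SO2 = (1/2) × 1.33 = 0.6650 atm; available 0.461 atm, so O2 is limiting.
P(SO2) remaining = 1.33 − (2/1) × 0.461 = 0.4080 atm
P(gaseous products) = (2)/1 × 0.461 = 0.9220 atm
P_total at 525 °C = 0.4080 + 0.9220 = 1.330 atm
Scaling to 219 °C: P = 1.330 × 492.15/798.15 = 0.8201 atm

0.820 atm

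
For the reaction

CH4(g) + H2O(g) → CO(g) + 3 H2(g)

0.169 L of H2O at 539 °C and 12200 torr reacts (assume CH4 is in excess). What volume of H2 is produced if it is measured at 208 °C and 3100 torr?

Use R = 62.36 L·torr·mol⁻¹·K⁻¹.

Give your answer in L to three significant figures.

1.18 L

n(H2O) = PV/RT = (12200 × 0.169) / (62.36 × 812.15) = 0.04071 mol
n(H2) = (3/1) × 0.04071 = 0.1221 mol
V = nRT/P = 0.1221 × 62.36 × 481.15 / 3100 = 1.182 L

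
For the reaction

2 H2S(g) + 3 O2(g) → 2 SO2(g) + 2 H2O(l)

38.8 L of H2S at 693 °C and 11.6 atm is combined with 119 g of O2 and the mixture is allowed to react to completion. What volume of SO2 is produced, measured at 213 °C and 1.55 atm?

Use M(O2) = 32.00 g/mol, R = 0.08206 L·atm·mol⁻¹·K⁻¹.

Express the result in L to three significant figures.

63.8 L

n(H2S) = PV/RT = (11.6 × 38.8) / (0.08206 × 966.15) = 5.677 mol
n(O2) = 119 / 32.00 = 3.719 mol
For 5.677 mol H2S, stoichiometry requires (3/2) × 5.677 = 8.515 mol O2; 3.719 mol is available, so O2 is limiting.
n(SO2) = (2/3) × 3.719 = 2.479 mol
V(SO2) = nRT/P = 2.479 × 0.08206 × 486.15 / 1.55 = 63.80 L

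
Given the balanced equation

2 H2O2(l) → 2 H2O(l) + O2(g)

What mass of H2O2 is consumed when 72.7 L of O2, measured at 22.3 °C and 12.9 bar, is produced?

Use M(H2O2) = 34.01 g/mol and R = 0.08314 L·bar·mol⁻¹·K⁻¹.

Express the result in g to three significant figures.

2600 g

n(O2) = PV/RT = (12.9 × 72.7) / (0.08314 × 295.45) = 38.18 mol
n(H2O2) = (2/1) × 38.18 = 76.36 mol
m(H2O2) = 76.36 × 34.01 = 2597 g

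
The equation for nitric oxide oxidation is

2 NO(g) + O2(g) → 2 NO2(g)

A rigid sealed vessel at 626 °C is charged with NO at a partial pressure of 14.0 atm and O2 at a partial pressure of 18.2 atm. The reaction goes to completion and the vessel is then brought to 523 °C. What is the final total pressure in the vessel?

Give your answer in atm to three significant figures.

Because the vessel is rigid and T is held at 626 °C, work the stoichiometry in partial pressures (P_i = n_iRT/V).
P(O2) required for 14.0 atm of NO = (1/2) × 14.0 = 7.000 atm; available 18.2 atm, so NO is limiting.
P(O2) remaining = 18.2 − (1/2) × 14.0 = 11.20 atm
P(gaseous products) = (2)/2 × 14.0 = 14.00 atm
P_total at 626 °C = 11.20 + 14.00 = 25.20 atm
Scaling to 523 °C: P = 25.20 × 796.15/899.15 = 22.31 atm

22.3 atm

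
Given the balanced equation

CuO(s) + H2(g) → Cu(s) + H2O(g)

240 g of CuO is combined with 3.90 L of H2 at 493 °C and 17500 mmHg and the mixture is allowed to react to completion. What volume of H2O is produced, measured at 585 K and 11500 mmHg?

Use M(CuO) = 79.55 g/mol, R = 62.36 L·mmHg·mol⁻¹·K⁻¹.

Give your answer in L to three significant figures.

n(CuO) = 240 / 79.55 = 3.017 mol
n(H2) = PV/RT = (17500 × 3.90) / (62.36 × 766.15) = 1.429 mol
For 3.017 mol CuO, stoichiometry requires (1/1) × 3.017 = 3.017 mol H2; 1.429 mol is available, so H2 is limiting.
n(H2O) = (1/1) × 1.429 = 1.429 mol
V(H2O) = nRT/P = 1.429 × 62.36 × 585 / 11500 = 4.533 L

4.53 L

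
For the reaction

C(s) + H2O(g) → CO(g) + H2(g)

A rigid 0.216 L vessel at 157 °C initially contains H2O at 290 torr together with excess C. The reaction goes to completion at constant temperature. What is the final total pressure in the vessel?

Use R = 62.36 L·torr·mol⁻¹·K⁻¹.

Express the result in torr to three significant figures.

580 torr

Since T and V are fixed, P_final/P_initial = n_final/n_initial = 2/1.
P_final = (2/1) × 290 = 580.0 torr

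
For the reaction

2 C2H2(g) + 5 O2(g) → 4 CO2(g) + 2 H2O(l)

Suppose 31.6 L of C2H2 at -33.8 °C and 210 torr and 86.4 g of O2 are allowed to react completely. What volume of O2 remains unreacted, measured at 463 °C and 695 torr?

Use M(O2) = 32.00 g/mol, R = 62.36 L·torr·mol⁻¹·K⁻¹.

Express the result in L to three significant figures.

105 L

n(C2H2) = PV/RT = (210 × 31.6) / (62.36 × 239.35) = 0.4446 mol
n(O2) = 86.4 / 32.00 = 2.700 mol
For 0.4446 mol C2H2, stoichiometry requires (5/2) × 0.4446 = 1.111 mol O2; 2.700 mol is available, so C2H2 is limiting.
n(O2) consumed = (5/2) × 0.4446 = 1.111 mol; remaining = 2.700 − 1.111 = 1.589 mol
V(O2) = nRT/P = 1.589 × 62.36 × 736.15 / 695 = 105.0 L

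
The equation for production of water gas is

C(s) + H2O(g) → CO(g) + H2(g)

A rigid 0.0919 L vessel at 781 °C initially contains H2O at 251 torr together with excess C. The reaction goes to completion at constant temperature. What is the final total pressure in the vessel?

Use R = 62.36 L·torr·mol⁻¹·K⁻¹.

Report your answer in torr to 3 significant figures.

502 torr

Since T and V are fixed, P_final/P_initial = n_final/n_initial = 2/1.
P_final = (2/1) × 251 = 502.0 torr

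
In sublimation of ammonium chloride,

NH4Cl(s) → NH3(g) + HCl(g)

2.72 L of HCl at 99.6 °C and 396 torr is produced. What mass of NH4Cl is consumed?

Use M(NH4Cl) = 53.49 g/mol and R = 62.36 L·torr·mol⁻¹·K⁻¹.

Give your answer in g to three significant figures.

n(HCl) = PV/RT = (396 × 2.72) / (62.36 × 372.75) = 0.04634 mol
n(NH4Cl) = (1/1) × 0.04634 = 0.04634 mol
m(NH4Cl) = 0.04634 × 53.49 = 2.479 g

2.48 g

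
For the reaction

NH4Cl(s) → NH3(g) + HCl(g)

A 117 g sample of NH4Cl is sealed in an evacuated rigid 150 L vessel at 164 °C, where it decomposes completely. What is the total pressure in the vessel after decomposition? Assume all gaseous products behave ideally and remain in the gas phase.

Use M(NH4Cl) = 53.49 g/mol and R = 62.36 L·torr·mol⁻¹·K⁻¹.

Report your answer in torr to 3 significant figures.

795 torr

n(NH4Cl) = 117 / 53.49 = 2.187 mol
n(gas produced) = (2/1) × 2.187 = 4.374 mol
P = nRT/V = 4.374 × 62.36 × 437.15 / 150 = 794.9 torr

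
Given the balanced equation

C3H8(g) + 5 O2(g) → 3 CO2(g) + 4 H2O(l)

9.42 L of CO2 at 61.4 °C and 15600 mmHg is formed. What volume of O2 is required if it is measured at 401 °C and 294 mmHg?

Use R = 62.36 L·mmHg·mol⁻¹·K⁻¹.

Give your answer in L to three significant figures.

n(CO2) = PV/RT = (15600 × 9.42) / (62.36 × 334.55) = 7.044 mol
n(O2) = (5/3) × 7.044 = 11.74 mol
V = nRT/P = 11.74 × 62.36 × 674.15 / 294 = 1679 L

1680 L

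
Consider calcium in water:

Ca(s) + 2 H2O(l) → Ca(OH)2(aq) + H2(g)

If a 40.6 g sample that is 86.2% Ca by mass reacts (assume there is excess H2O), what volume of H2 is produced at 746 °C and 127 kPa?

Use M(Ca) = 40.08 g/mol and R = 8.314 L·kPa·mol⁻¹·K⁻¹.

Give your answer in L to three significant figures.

mass of Ca = 40.6 × 86.2/100 = 35.00 g
n(Ca) = 35.00 / 40.08 = 0.8733 mol
n(H2) = (1/1) × 0.8733 = 0.8733 mol
V = nRT/P = 0.8733 × 8.314 × 1019.15 / 127 = 58.27 L

58.3 L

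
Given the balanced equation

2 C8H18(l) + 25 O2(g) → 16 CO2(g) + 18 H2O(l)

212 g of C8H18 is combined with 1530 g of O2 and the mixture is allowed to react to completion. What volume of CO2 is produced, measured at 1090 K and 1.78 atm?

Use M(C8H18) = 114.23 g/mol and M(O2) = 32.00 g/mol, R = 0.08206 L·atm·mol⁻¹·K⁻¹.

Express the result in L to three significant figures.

746 L

n(C8H18) = 212 / 114.23 = 1.856 mol
n(O2) = 1530 / 32.00 = 47.81 mol
For 1.856 mol C8H18, stoichiometry requires (25/2) × 1.856 = 23.20 mol O2; 47.81 mol is available, so C8H18 is limiting.
n(CO2) = (16/2) × 1.856 = 14.85 mol
V(CO2) = nRT/P = 14.85 × 0.08206 × 1090 / 1.78 = 746.2 L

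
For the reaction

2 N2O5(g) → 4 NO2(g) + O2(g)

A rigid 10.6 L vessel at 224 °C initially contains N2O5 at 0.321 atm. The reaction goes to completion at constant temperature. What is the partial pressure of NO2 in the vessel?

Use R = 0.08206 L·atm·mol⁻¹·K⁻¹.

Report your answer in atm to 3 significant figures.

n(N2O5)₀ = PV/RT = (0.321 × 10.6) / (0.08206 × 497.15) = 0.08340 mol
n(NO2) = (4/2) × 0.08340 = 0.1668 mol
P(NO2) = nRT/V = 0.1668 × 0.08206 × 497.15 / 10.6 = 0.6420 atm

0.642 atm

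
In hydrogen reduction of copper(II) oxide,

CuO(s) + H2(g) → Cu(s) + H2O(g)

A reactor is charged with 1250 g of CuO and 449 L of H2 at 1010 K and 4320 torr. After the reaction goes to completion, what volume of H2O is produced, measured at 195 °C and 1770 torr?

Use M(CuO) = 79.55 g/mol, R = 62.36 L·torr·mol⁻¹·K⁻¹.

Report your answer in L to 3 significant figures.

259 L

n(CuO) = 1250 / 79.55 = 15.71 mol
n(H2) = PV/RT = (4320 × 449) / (62.36 × 1010) = 30.80 mol
For 15.71 mol CuO, stoichiometry requires (1/1) × 15.71 = 15.71 mol H2; 30.80 mol is available, so CuO is limiting.
n(H2O) = (1/1) × 15.71 = 15.71 mol
V(H2O) = nRT/P = 15.71 × 62.36 × 468.15 / 1770 = 259.1 L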